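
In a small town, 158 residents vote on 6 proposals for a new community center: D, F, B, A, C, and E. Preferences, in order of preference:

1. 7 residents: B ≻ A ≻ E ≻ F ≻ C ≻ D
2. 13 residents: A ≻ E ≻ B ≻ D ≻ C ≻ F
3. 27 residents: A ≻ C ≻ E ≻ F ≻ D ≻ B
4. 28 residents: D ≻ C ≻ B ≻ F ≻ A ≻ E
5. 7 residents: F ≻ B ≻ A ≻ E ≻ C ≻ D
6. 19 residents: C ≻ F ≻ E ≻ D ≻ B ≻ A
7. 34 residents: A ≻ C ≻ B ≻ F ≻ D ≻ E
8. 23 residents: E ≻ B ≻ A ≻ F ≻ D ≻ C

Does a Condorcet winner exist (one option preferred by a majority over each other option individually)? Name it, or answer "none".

none

Checking pairwise contests:
F beats D 117–41.
B beats F 105–53.
C beats B 108–50.
B beats A 84–74.
A beats C 111–47.
F beats E 88–70.
Every option loses at least one head-to-head, so there is no Condorcet winner.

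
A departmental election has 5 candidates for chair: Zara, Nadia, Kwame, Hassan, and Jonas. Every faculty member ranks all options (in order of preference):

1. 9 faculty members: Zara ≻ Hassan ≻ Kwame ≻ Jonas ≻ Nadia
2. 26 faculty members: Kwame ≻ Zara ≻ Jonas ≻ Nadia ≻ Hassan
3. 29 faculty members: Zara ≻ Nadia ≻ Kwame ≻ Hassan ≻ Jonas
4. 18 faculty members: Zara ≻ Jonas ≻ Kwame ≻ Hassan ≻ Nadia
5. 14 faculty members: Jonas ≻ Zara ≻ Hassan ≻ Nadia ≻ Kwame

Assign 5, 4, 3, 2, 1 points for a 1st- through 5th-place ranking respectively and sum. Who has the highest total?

Zara

Zara: 9·5 + 26·4 + 29·5 + 18·5 + 14·4 = 440
Nadia: 9·1 + 26·2 + 29·4 + 18·1 + 14·2 = 223
Kwame: 9·3 + 26·5 + 29·3 + 18·3 + 14·1 = 312
Hassan: 9·4 + 26·1 + 29·2 + 18·2 + 14·3 = 198
Jonas: 9·2 + 26·3 + 29·1 + 18·4 + 14·5 = 267
Zara has the highest Borda score (440).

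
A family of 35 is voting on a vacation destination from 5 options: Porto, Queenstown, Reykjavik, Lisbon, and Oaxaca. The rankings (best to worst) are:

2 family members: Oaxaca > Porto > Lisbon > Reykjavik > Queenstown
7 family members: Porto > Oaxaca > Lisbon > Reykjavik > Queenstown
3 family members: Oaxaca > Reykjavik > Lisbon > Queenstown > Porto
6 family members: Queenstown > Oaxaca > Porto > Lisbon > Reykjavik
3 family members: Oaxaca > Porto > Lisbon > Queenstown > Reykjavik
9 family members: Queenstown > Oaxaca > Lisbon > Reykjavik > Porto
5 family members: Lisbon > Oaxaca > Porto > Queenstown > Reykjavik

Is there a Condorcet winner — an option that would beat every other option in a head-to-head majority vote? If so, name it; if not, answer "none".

Oaxaca

Oaxaca vs Porto: 28–7 for Oaxaca.
Oaxaca vs Queenstown: 20–15 for Oaxaca.
Oaxaca vs Reykjavik: 35–0 for Oaxaca.
Oaxaca vs Lisbon: 30–5 for Oaxaca.
Oaxaca beats every other option head-to-head.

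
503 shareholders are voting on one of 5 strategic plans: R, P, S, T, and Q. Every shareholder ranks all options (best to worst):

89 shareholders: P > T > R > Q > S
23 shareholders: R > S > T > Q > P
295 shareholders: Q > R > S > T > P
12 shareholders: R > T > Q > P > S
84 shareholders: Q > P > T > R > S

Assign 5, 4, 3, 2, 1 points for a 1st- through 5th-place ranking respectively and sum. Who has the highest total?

R: 89·3 + 23·5 + 295·4 + 12·5 + 84·2 = 1790
P: 89·5 + 23·1 + 295·1 + 12·2 + 84·4 = 1123
S: 89·1 + 23·4 + 295·3 + 12·1 + 84·1 = 1162
T: 89·4 + 23·3 + 295·2 + 12·4 + 84·3 = 1315
Q: 89·2 + 23·2 + 295·5 + 12·3 + 84·5 = 2155
Q has the highest Borda score (2155).

Q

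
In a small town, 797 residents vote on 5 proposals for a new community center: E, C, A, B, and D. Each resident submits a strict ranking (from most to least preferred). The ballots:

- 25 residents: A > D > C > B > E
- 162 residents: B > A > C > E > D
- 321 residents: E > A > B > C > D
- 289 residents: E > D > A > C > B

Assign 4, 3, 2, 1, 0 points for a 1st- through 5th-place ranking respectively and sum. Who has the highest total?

E

E: 25·0 + 162·1 + 321·4 + 289·4 = 2602
C: 25·2 + 162·2 + 321·1 + 289·1 = 984
A: 25·4 + 162·3 + 321·3 + 289·2 = 2127
B: 25·1 + 162·4 + 321·2 + 289·0 = 1315
D: 25·3 + 162·0 + 321·0 + 289·3 = 942
E has the highest Borda score (2602).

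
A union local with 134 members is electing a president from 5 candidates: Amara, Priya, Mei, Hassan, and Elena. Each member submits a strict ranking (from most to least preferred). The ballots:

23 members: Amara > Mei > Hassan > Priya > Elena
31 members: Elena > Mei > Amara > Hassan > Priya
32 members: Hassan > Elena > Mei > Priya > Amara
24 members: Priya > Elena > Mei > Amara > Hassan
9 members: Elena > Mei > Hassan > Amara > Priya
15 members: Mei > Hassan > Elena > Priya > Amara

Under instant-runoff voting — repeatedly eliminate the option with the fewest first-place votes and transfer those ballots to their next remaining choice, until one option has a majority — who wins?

Round 1: Amara 23, Priya 24, Mei 15, Hassan 32, Elena 40. Eliminate Mei.
Round 2: Amara 23, Priya 24, Hassan 47, Elena 40. Eliminate Amara.
Round 3: Priya 24, Hassan 70, Elena 40. Hassan has a majority.

Hassan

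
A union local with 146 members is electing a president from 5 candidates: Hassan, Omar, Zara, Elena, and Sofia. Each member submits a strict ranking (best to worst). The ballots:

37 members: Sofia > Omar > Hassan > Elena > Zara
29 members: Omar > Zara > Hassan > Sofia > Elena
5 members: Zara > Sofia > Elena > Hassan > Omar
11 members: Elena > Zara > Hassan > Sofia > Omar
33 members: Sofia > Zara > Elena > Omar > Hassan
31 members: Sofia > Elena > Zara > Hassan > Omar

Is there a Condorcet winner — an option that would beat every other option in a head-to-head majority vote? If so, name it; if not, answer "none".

Sofia

Sofia vs Hassan: 106–40 for Sofia.
Sofia vs Omar: 117–29 for Sofia.
Sofia vs Zara: 101–45 for Sofia.
Sofia vs Elena: 135–11 for Sofia.
Sofia beats every other option head-to-head.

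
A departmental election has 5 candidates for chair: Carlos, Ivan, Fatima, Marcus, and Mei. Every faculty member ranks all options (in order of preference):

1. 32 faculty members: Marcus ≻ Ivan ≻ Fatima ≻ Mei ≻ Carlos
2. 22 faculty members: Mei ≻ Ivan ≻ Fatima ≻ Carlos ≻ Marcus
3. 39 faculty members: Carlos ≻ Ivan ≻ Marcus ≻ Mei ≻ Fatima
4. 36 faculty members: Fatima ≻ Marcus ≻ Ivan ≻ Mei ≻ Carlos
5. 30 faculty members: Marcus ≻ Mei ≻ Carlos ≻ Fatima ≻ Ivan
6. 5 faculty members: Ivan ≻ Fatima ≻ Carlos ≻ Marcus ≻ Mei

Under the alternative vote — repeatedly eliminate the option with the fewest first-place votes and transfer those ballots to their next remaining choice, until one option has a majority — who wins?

Round 1: Carlos 39, Ivan 5, Fatima 36, Marcus 62, Mei 22. Eliminate Ivan.
Round 2: Carlos 39, Fatima 41, Marcus 62, Mei 22. Eliminate Mei.
Round 3: Carlos 39, Fatima 63, Marcus 62. Eliminate Carlos.
Round 4: Fatima 63, Marcus 101. Marcus has a majority.

Marcus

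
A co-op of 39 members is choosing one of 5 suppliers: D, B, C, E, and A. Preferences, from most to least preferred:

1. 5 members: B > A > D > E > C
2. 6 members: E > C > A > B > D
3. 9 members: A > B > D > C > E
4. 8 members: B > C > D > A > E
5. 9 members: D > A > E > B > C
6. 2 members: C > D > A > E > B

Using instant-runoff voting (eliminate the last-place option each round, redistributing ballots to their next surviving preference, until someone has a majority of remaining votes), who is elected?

Round 1: D 9, B 13, C 2, E 6, A 9. Eliminate C.
Round 2: D 11, B 13, E 6, A 9. Eliminate E.
Round 3: D 11, B 13, A 15. Eliminate D.
Round 4: B 13, A 26. A has a majority.

A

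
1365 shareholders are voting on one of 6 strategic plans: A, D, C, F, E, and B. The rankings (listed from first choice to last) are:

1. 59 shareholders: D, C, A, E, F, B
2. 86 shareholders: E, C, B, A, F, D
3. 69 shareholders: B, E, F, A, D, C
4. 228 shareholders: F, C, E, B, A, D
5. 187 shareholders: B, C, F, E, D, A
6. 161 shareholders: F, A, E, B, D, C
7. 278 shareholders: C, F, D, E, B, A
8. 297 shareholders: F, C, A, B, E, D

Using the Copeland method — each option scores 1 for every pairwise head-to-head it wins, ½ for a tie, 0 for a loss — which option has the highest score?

F

A: beats D; loses to C, F, E, and B → score 1.
D: loses to A, C, F, E, and B → score 0.
C: beats A, D, E, and B; loses to F → score 4.
F: beats A, D, C, E, and B → score 5.
E: beats A, D, and B; loses to C and F → score 3.
B: beats A and D; loses to C, F, and E → score 2.
F has the best pairwise record.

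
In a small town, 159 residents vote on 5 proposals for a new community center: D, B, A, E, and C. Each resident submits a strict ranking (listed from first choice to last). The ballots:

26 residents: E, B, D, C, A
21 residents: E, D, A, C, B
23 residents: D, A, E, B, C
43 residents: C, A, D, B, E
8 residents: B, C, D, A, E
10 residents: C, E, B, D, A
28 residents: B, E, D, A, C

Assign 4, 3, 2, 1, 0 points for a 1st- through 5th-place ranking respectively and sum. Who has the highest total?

D: 26·2 + 21·3 + 23·4 + 43·2 + 8·2 + 10·1 + 28·2 = 375
B: 26·3 + 21·0 + 23·1 + 43·1 + 8·4 + 10·2 + 28·4 = 308
A: 26·0 + 21·2 + 23·3 + 43·3 + 8·1 + 10·0 + 28·1 = 276
E: 26·4 + 21·4 + 23·2 + 43·0 + 8·0 + 10·3 + 28·3 = 348
C: 26·1 + 21·1 + 23·0 + 43·4 + 8·3 + 10·4 + 28·0 = 283
D has the highest Borda score (375).

D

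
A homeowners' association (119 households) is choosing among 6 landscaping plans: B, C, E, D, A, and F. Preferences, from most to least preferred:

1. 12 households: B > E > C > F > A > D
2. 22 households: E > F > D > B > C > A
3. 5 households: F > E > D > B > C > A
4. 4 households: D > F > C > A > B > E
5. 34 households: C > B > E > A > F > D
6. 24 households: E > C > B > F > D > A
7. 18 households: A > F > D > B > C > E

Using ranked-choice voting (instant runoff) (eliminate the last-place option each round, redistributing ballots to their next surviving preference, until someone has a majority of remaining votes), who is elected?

E

Round 1: B 12, C 34, E 46, D 4, A 18, F 5. Eliminate D.
Round 2: B 12, C 34, E 46, A 18, F 9. Eliminate F.
Round 3: B 12, C 38, E 51, A 18. Eliminate B.
Round 4: C 38, E 63, A 18. E has a majority.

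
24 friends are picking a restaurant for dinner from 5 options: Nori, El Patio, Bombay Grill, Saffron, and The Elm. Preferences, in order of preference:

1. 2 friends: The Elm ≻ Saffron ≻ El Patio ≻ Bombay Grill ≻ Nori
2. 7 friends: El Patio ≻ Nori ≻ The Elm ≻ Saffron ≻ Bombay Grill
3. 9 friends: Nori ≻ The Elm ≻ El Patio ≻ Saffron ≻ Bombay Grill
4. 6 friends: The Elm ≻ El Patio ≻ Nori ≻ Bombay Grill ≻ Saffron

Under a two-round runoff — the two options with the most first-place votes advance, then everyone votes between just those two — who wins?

Round 1 first-place votes: Nori 9, El Patio 7, Bombay Grill 0, Saffron 0, The Elm 8.
Nori and The Elm advance.
Runoff: Nori is preferred to The Elm by 16 voters; The Elm by 8.
Nori wins the runoff.

Nori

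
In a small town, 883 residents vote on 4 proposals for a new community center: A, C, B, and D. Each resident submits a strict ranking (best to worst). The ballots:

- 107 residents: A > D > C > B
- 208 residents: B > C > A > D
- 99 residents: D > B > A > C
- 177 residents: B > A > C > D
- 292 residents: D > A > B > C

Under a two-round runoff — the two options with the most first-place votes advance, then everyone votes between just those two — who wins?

Round 1 first-place votes: A 107, C 0, B 385, D 391.
D and B advance.
Runoff: D is preferred to B by 498 voters; B by 385.
D wins the runoff.

D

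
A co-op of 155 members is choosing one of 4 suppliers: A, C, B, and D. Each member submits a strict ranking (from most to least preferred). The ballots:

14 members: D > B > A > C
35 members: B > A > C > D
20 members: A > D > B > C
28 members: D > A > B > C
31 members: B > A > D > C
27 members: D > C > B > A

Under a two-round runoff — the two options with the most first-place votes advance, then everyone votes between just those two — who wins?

D

Round 1 first-place votes: A 20, C 0, B 66, D 69.
D and B advance.
Runoff: D is preferred to B by 89 voters; B by 66.
D wins the runoff.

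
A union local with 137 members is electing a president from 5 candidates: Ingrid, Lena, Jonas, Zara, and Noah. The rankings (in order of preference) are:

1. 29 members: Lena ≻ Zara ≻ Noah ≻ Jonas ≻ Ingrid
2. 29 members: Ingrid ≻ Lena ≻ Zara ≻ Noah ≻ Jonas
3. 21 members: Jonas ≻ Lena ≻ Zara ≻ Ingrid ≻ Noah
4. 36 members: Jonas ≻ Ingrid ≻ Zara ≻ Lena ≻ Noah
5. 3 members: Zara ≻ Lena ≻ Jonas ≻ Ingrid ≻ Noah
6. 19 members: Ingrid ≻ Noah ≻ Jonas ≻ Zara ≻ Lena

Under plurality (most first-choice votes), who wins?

Jonas

First-place votes: Ingrid 48, Lena 29, Jonas 57, Zara 3, Noah 0.
Jonas has the most first-place votes.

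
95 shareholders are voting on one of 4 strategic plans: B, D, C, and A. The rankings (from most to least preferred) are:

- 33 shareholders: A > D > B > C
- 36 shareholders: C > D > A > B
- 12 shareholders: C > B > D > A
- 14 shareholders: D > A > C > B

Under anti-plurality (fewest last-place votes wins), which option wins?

D

Last-place votes: B 50, D 0, C 33, A 12.
D is ranked last by the fewest voters, so D wins.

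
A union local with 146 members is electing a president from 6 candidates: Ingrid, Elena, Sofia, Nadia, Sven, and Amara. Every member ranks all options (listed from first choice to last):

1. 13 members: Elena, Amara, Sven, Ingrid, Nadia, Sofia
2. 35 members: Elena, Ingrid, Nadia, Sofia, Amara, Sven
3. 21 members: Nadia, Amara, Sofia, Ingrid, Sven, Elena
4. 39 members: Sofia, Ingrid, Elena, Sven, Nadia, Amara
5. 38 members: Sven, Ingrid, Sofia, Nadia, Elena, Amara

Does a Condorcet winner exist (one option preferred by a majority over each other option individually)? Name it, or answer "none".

Ingrid vs Elena: 98–48 for Ingrid.
Ingrid vs Sofia: 86–60 for Ingrid.
Ingrid vs Nadia: 125–21 for Ingrid.
Ingrid vs Sven: 95–51 for Ingrid.
Ingrid vs Amara: 112–34 for Ingrid.
Ingrid beats every other option head-to-head.

Ingrid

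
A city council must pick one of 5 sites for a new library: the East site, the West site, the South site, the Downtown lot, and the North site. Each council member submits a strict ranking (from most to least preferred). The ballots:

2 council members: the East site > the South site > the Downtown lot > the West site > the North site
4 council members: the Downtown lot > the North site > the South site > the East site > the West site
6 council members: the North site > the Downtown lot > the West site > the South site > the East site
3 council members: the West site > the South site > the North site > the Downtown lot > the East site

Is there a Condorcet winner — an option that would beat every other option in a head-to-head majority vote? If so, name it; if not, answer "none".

the North site vs the East site: 13–2 for the North site.
the North site vs the West site: 10–5 for the North site.
the North site vs the South site: 10–5 for the North site.
the North site vs the Downtown lot: 9–6 for the North site.
the North site beats every other option head-to-head.

the North site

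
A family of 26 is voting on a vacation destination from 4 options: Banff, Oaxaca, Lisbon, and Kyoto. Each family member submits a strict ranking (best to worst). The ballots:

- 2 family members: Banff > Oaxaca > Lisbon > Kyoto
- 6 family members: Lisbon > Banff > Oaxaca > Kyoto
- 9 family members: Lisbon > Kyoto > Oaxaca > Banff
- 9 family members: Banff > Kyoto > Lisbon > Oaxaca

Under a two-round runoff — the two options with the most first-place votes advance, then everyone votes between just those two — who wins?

Lisbon

Round 1 first-place votes: Banff 11, Oaxaca 0, Lisbon 15, Kyoto 0.
Lisbon and Banff advance.
Runoff: Lisbon is preferred to Banff by 15 voters; Banff by 11.
Lisbon wins the runoff.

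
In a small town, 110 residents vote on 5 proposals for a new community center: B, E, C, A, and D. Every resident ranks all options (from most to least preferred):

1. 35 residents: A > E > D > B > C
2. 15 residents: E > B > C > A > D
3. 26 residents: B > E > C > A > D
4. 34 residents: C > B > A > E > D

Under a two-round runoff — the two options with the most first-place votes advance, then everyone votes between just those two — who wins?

C

Round 1 first-place votes: B 26, E 15, C 34, A 35, D 0.
A and C advance.
Runoff: A is preferred to C by 35 voters; C by 75.
C wins the runoff.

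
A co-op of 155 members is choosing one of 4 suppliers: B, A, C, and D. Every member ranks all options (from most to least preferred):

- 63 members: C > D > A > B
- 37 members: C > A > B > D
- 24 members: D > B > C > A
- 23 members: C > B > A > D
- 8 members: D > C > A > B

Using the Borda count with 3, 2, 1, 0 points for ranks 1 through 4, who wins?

B: 63·0 + 37·1 + 24·2 + 23·2 + 8·0 = 131
A: 63·1 + 37·2 + 24·0 + 23·1 + 8·1 = 168
C: 63·3 + 37·3 + 24·1 + 23·3 + 8·2 = 409
D: 63·2 + 37·0 + 24·3 + 23·0 + 8·3 = 222
C has the highest Borda score (409).

C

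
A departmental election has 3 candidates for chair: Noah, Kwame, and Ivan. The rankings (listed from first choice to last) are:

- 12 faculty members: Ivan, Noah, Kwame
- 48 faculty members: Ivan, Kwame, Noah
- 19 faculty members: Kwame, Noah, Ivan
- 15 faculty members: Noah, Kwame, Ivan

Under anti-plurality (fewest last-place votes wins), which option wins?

Last-place votes: Noah 48, Kwame 12, Ivan 34.
Kwame is ranked last by the fewest voters, so Kwame wins.

Kwame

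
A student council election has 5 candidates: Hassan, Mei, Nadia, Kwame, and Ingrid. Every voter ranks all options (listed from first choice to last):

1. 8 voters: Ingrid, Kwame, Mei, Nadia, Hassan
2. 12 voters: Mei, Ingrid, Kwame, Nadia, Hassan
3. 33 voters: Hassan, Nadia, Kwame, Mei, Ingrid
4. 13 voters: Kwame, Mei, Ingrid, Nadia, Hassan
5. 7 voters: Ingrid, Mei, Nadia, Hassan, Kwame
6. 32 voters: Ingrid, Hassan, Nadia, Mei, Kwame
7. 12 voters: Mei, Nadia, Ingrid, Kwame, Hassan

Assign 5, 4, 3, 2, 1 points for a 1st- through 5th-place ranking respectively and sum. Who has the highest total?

Ingrid

Hassan: 8·1 + 12·1 + 33·5 + 13·1 + 7·2 + 32·4 + 12·1 = 352
Mei: 8·3 + 12·5 + 33·2 + 13·4 + 7·4 + 32·2 + 12·5 = 354
Nadia: 8·2 + 12·2 + 33·4 + 13·2 + 7·3 + 32·3 + 12·4 = 363
Kwame: 8·4 + 12·3 + 33·3 + 13·5 + 7·1 + 32·1 + 12·2 = 295
Ingrid: 8·5 + 12·4 + 33·1 + 13·3 + 7·5 + 32·5 + 12·3 = 391
Ingrid has the highest Borda score (391).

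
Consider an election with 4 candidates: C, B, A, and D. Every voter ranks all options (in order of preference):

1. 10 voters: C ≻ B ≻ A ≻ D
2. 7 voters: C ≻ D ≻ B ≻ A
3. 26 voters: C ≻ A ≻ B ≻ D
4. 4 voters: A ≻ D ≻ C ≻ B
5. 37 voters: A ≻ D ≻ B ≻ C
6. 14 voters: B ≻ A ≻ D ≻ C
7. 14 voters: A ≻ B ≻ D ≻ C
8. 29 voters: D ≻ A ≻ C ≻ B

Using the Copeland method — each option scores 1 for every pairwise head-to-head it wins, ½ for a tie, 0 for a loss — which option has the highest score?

C: beats B; loses to A and D → score 1.
B: loses to C, A, and D → score 0.
A: beats C, B, and D → score 3.
D: beats C and B; loses to A → score 2.
A has the best pairwise record.

A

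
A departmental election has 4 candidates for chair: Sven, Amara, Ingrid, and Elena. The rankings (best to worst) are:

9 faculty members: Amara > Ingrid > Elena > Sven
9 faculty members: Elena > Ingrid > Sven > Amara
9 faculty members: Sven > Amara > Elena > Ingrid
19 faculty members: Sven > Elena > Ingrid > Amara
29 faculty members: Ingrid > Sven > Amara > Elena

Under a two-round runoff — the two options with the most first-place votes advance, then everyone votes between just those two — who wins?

Ingrid

Round 1 first-place votes: Sven 28, Amara 9, Ingrid 29, Elena 9.
Ingrid and Sven advance.
Runoff: Ingrid is preferred to Sven by 47 voters; Sven by 28.
Ingrid wins the runoff.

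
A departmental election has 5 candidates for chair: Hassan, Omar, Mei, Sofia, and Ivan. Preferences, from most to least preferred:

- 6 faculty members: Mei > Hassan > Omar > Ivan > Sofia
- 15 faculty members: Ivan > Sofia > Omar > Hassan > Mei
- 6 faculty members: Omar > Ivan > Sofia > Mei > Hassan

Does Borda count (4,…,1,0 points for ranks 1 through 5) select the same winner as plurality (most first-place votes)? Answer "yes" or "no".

Borda — scores: Hassan 33, Omar 66, Mei 30, Sofia 57, Ivan 84. Winner: Ivan.
Plurality — first-place votes: Hassan 0, Omar 6, Mei 6, Sofia 0, Ivan 15. Winner: Ivan.
The two methods agree.

yes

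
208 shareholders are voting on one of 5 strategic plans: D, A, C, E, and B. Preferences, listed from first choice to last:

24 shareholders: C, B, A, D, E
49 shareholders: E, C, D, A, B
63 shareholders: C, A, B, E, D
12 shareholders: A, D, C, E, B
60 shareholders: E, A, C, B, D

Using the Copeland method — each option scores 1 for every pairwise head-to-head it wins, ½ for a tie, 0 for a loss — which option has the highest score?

E

D: loses to A, C, E, and B → score 0.
A: beats D and B; loses to C and E → score 2.
C: beats D, A, and B; loses to E → score 3.
E: beats D, A, C, and B → score 4.
B: beats D; loses to A, C, and E → score 1.
E has the best pairwise record.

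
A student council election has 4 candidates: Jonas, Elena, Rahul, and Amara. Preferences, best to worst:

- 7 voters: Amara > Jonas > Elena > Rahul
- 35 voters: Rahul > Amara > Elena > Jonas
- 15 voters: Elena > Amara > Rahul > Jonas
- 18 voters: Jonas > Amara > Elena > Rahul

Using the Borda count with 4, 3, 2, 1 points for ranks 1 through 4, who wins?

Jonas: 7·3 + 35·1 + 15·1 + 18·4 = 143
Elena: 7·2 + 35·2 + 15·4 + 18·2 = 180
Rahul: 7·1 + 35·4 + 15·2 + 18·1 = 195
Amara: 7·4 + 35·3 + 15·3 + 18·3 = 232
Amara has the highest Borda score (232).

Amara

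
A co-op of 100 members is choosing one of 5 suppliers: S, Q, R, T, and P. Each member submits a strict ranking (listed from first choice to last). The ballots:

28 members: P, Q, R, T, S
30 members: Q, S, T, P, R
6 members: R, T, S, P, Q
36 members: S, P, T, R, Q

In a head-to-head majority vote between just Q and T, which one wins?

Q

Voters preferring Q to T: 58; preferring T to Q: 42.
Q wins the head-to-head.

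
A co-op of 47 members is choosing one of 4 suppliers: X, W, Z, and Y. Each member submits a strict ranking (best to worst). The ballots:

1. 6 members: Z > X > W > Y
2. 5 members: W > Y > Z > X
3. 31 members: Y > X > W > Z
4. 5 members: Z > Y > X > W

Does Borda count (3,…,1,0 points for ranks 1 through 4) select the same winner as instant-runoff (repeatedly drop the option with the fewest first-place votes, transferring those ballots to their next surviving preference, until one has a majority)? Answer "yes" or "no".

Borda — scores: X 79, W 52, Z 38, Y 113. Winner: Y.
Instant-runoff — R1 X 0, W 5, Z 11, Y 31 (Y winner). Winner: Y.
The two methods agree.

yes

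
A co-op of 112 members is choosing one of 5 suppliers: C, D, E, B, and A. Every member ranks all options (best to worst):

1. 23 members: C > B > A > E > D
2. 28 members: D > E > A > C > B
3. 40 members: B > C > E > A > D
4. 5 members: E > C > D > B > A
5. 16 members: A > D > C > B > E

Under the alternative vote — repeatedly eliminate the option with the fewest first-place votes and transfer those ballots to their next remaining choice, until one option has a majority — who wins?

Round 1: C 23, D 28, E 5, B 40, A 16. Eliminate E.
Round 2: C 28, D 28, B 40, A 16. Eliminate A.
Round 3: C 28, D 44, B 40. Eliminate C.
Round 4: D 49, B 63. B has a majority.

B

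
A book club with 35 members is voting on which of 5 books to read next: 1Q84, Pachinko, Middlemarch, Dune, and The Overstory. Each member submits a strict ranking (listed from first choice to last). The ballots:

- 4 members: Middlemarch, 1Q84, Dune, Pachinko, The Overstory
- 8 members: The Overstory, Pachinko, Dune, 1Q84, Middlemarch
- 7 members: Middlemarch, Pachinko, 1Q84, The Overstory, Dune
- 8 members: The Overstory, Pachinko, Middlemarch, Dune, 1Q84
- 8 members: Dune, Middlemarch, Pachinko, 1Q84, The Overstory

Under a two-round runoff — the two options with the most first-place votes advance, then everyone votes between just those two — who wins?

Round 1 first-place votes: 1Q84 0, Pachinko 0, Middlemarch 11, Dune 8, The Overstory 16.
The Overstory and Middlemarch advance.
Runoff: The Overstory is preferred to Middlemarch by 16 voters; Middlemarch by 19.
Middlemarch wins the runoff.

Middlemarch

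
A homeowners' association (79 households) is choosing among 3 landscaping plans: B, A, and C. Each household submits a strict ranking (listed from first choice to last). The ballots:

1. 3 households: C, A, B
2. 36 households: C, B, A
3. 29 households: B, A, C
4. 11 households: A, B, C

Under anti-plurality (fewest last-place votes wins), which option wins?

Last-place votes: B 3, A 36, C 40.
B is ranked last by the fewest voters, so B wins.

B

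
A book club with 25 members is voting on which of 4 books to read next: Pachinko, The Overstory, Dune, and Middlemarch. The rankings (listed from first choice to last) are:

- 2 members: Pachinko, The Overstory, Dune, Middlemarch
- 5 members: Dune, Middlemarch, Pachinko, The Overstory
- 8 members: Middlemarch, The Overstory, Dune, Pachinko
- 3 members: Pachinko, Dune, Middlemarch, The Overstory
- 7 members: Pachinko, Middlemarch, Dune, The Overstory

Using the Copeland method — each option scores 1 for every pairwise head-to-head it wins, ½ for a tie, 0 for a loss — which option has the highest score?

Middlemarch

Pachinko: beats The Overstory; loses to Dune and Middlemarch → score 1.
The Overstory: loses to Pachinko, Dune, and Middlemarch → score 0.
Dune: beats Pachinko and The Overstory; loses to Middlemarch → score 2.
Middlemarch: beats Pachinko, The Overstory, and Dune → score 3.
Middlemarch has the best pairwise record.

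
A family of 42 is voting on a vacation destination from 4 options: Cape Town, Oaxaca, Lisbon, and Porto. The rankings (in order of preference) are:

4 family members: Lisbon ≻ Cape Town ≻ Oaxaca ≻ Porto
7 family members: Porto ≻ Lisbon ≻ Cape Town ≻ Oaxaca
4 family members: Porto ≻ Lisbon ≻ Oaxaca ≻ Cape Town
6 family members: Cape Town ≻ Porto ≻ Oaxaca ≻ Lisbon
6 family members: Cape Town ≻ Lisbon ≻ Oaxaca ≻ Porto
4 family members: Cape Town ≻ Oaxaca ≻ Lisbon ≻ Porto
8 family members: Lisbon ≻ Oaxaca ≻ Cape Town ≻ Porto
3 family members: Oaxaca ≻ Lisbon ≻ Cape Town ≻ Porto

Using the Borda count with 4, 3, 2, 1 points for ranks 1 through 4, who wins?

Cape Town: 4·3 + 7·2 + 4·1 + 6·4 + 6·4 + 4·4 + 8·2 + 3·2 = 116
Oaxaca: 4·2 + 7·1 + 4·2 + 6·2 + 6·2 + 4·3 + 8·3 + 3·4 = 95
Lisbon: 4·4 + 7·3 + 4·3 + 6·1 + 6·3 + 4·2 + 8·4 + 3·3 = 122
Porto: 4·1 + 7·4 + 4·4 + 6·3 + 6·1 + 4·1 + 8·1 + 3·1 = 87
Lisbon has the highest Borda score (122).

Lisbon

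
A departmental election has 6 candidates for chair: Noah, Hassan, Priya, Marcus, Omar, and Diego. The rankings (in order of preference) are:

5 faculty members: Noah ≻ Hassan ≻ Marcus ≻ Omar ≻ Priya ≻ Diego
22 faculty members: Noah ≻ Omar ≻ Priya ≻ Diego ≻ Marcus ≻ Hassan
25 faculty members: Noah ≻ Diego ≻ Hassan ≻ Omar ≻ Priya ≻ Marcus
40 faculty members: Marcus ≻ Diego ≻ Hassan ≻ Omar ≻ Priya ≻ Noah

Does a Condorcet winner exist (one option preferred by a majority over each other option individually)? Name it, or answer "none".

Noah

Noah vs Hassan: 52–40 for Noah.
Noah vs Priya: 52–40 for Noah.
Noah vs Marcus: 52–40 for Noah.
Noah vs Omar: 52–40 for Noah.
Noah vs Diego: 52–40 for Noah.
Noah beats every other option head-to-head.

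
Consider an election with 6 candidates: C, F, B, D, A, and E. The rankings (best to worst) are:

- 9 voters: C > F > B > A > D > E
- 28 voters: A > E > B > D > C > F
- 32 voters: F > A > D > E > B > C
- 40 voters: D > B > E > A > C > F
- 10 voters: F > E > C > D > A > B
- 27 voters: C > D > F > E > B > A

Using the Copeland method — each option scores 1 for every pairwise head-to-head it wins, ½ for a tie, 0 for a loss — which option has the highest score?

D

C: beats F; loses to B, D, A, and E → score 1.
F: beats B, A, and E; loses to C and D → score 3.
B: beats C and A; loses to F, D, and E → score 2.
D: beats C, F, B, A, and E → score 5.
A: beats C; loses to F, B, D, and E → score 1.
E: beats C, B, and A; loses to F and D → score 3.
D has the best pairwise record.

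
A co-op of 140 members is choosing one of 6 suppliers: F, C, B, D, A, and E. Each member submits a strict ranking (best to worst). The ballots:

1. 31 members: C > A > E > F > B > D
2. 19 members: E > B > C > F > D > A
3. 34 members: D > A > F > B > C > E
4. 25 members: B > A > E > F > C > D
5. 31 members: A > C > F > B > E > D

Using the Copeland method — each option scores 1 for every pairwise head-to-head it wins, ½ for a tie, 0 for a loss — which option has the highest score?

A

F: beats B and D; loses to C, A, and E → score 2.
C: beats F, D, and E; loses to B and A → score 3.
B: beats C, D, and E; loses to F and A → score 3.
D: loses to F, C, B, A, and E → score 0.
A: beats F, C, B, D, and E → score 5.
E: beats F and D; loses to C, B, and A → score 2.
A has the best pairwise record.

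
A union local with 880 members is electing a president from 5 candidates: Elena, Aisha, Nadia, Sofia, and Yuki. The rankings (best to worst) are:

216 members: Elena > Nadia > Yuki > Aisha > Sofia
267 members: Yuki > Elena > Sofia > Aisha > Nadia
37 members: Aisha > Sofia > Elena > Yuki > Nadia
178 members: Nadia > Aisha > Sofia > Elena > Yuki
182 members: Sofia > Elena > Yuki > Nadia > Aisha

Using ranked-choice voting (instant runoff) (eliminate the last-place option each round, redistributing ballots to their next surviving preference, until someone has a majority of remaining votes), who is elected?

Round 1: Elena 216, Aisha 37, Nadia 178, Sofia 182, Yuki 267. Eliminate Aisha.
Round 2: Elena 216, Nadia 178, Sofia 219, Yuki 267. Eliminate Nadia.
Round 3: Elena 216, Sofia 397, Yuki 267. Eliminate Elena.
Round 4: Sofia 397, Yuki 483. Yuki has a majority.

Yuki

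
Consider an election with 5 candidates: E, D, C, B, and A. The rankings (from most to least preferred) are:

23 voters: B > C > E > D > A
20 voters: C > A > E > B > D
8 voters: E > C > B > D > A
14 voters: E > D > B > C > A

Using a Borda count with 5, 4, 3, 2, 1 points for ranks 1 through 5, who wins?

E: 23·3 + 20·3 + 8·5 + 14·5 = 239
D: 23·2 + 20·1 + 8·2 + 14·4 = 138
C: 23·4 + 20·5 + 8·4 + 14·2 = 252
B: 23·5 + 20·2 + 8·3 + 14·3 = 221
A: 23·1 + 20·4 + 8·1 + 14·1 = 125
C has the highest Borda score (252).

C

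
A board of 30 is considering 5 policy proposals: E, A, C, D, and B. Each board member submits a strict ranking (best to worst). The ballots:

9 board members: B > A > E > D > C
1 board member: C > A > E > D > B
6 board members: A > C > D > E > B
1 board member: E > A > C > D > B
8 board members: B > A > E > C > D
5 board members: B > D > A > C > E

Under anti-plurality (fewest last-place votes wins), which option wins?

A

Last-place votes: E 5, A 0, C 9, D 8, B 8.
A is ranked last by the fewest voters, so A wins.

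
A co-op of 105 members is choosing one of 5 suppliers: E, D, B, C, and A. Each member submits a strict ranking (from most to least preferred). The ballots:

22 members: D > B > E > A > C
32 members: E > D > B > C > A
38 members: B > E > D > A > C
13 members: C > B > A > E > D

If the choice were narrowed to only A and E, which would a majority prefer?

E

Voters preferring A to E: 13; preferring E to A: 92.
E wins the head-to-head.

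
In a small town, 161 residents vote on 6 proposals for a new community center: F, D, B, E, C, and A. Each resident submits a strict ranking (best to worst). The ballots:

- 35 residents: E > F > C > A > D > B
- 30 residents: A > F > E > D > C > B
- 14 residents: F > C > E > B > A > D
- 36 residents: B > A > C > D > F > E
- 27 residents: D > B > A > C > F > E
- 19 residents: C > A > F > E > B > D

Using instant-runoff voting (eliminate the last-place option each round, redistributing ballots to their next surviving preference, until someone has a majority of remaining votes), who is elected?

Round 1: F 14, D 27, B 36, E 35, C 19, A 30. Eliminate F.
Round 2: D 27, B 36, E 35, C 33, A 30. Eliminate D.
Round 3: B 63, E 35, C 33, A 30. Eliminate A.
Round 4: B 63, E 65, C 33. Eliminate C.
Round 5: B 63, E 98. E has a majority.

E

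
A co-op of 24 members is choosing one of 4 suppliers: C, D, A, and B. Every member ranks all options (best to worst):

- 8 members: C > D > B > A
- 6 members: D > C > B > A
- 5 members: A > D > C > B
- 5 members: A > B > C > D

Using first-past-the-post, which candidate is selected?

A

First-place votes: C 8, D 6, A 10, B 0.
A has the most first-place votes.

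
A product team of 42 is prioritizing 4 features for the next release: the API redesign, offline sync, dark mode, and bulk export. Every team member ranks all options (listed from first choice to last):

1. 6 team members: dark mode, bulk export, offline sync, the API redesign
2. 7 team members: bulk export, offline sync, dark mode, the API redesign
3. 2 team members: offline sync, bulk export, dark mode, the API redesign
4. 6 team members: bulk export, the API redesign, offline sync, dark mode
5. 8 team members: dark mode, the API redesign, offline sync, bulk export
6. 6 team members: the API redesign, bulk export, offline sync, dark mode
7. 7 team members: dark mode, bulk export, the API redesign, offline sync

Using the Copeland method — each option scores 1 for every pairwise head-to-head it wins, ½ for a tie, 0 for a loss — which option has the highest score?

bulk export

the API redesign: beats offline sync; loses to dark mode and bulk export → score 1.
offline sync: ties dark mode; loses to the API redesign and bulk export → score 0.5.
dark mode: beats the API redesign; ties offline sync and bulk export → score 2.
bulk export: beats the API redesign and offline sync; ties dark mode → score 2.5.
bulk export has the best pairwise record.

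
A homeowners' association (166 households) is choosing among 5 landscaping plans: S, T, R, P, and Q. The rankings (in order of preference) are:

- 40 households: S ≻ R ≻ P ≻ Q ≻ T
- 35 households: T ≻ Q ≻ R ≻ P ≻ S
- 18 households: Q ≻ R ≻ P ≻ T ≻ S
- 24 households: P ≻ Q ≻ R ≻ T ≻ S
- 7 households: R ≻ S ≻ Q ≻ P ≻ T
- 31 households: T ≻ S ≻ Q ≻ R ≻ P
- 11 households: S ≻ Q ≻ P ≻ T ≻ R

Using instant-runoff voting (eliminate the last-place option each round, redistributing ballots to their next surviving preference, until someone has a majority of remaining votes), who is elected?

T

Round 1: S 51, T 66, R 7, P 24, Q 18. Eliminate R.
Round 2: S 58, T 66, P 24, Q 18. Eliminate Q.
Round 3: S 58, T 66, P 42. Eliminate P.
Round 4: S 58, T 108. T has a majority.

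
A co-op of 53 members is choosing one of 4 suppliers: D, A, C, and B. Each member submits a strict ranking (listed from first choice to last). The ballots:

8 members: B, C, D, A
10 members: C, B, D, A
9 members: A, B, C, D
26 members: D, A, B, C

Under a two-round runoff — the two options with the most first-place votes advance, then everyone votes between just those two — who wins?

Round 1 first-place votes: D 26, A 9, C 10, B 8.
D and C advance.
Runoff: D is preferred to C by 26 voters; C by 27.
C wins the runoff.

C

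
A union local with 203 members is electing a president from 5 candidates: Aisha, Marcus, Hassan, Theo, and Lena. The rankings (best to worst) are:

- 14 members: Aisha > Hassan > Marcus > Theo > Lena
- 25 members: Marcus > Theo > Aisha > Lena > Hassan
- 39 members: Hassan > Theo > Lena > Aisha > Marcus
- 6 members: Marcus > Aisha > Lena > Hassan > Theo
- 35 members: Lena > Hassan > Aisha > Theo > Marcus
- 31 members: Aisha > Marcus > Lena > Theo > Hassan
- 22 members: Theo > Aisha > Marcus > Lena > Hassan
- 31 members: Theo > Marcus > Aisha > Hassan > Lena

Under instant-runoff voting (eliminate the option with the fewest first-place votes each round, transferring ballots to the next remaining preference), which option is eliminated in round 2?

Round 1: Aisha 45, Marcus 31, Hassan 39, Theo 53, Lena 35. Eliminate Marcus.
Round 2: Aisha 51, Hassan 39, Theo 78, Lena 35. Eliminate Lena.

Lena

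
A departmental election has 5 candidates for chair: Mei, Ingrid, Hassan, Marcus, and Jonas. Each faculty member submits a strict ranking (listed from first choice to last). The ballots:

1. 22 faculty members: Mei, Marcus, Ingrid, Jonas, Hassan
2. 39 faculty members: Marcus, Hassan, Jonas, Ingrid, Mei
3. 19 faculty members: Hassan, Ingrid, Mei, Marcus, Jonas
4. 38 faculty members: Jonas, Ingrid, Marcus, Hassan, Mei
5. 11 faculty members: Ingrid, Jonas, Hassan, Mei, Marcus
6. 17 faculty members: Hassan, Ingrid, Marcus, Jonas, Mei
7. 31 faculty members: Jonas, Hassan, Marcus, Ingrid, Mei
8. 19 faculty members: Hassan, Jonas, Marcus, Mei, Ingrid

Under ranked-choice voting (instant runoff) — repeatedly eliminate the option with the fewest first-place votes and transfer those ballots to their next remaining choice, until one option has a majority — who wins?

Round 1: Mei 22, Ingrid 11, Hassan 55, Marcus 39, Jonas 69. Eliminate Ingrid.
Round 2: Mei 22, Hassan 55, Marcus 39, Jonas 80. Eliminate Mei.
Round 3: Hassan 55, Marcus 61, Jonas 80. Eliminate Hassan.
Round 4: Marcus 97, Jonas 99. Jonas has a majority.

Jonas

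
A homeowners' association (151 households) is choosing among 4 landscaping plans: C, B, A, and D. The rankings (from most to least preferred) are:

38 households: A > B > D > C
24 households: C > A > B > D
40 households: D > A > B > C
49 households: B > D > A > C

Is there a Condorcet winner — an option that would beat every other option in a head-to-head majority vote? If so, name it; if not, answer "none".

Checking pairwise contests:
B beats C 127–24.
A beats B 102–49.
D beats A 89–62.
B beats D 111–40.
Every option loses at least one head-to-head, so there is no Condorcet winner.

none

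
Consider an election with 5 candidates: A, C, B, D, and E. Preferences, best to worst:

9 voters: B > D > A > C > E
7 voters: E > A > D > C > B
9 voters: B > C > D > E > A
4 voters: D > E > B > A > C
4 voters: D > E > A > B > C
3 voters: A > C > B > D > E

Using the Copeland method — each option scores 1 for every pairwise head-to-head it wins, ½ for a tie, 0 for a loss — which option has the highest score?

B

A: beats C; loses to B, D, and E → score 1.
C: beats E; loses to A, B, and D → score 1.
B: beats A, C, D, and E → score 4.
D: beats A, C, and E; loses to B → score 3.
E: beats A; loses to C, B, and D → score 1.
B has the best pairwise record.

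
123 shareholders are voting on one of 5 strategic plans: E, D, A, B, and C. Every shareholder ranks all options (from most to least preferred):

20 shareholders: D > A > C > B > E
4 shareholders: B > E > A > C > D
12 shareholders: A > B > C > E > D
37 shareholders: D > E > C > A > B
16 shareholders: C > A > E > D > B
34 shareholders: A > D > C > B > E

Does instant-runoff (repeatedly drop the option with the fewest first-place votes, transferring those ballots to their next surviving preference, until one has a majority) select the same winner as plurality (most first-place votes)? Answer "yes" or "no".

Instant-runoff — R1 E 0, D 57, A 46, B 4, C 16 (E out); R2 D 57, A 46, B 4, C 16 (B out); R3 D 57, A 50, C 16 (C out); R4 D 57, A 66 (A winner). Winner: A.
Plurality — first-place votes: E 0, D 57, A 46, B 4, C 16. Winner: D.
The two methods disagree.

no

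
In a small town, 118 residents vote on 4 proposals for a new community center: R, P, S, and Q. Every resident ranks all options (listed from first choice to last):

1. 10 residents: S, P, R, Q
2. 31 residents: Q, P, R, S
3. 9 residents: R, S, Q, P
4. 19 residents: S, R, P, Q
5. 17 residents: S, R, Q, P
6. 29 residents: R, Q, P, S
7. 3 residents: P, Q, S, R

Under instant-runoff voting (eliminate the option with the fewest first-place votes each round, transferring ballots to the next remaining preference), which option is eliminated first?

P

Round 1: R 38, P 3, S 46, Q 31. Eliminate P.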